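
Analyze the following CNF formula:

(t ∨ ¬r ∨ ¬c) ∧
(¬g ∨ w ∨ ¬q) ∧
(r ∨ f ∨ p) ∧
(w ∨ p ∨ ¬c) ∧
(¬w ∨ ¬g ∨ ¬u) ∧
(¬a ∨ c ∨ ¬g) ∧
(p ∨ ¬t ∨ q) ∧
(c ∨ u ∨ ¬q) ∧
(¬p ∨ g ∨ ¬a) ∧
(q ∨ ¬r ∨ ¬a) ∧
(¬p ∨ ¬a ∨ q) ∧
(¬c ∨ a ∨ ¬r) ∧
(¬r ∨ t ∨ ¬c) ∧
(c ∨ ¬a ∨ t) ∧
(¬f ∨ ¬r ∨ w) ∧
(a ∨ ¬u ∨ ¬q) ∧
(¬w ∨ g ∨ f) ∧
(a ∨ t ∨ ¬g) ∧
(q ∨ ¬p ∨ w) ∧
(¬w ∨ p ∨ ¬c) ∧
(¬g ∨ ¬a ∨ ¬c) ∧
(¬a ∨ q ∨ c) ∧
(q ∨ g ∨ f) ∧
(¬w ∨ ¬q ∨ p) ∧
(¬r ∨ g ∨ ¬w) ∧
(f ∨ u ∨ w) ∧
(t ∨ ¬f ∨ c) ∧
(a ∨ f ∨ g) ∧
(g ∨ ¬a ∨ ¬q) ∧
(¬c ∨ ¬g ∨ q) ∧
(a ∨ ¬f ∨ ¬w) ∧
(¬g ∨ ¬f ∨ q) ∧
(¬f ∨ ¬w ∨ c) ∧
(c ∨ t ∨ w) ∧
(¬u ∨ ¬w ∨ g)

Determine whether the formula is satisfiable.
Yes

Yes, the formula is satisfiable.

One satisfying assignment is: q=True, a=False, u=False, t=True, c=True, p=True, g=True, w=True, r=False, f=False

Verification: With this assignment, all 35 clauses evaluate to true.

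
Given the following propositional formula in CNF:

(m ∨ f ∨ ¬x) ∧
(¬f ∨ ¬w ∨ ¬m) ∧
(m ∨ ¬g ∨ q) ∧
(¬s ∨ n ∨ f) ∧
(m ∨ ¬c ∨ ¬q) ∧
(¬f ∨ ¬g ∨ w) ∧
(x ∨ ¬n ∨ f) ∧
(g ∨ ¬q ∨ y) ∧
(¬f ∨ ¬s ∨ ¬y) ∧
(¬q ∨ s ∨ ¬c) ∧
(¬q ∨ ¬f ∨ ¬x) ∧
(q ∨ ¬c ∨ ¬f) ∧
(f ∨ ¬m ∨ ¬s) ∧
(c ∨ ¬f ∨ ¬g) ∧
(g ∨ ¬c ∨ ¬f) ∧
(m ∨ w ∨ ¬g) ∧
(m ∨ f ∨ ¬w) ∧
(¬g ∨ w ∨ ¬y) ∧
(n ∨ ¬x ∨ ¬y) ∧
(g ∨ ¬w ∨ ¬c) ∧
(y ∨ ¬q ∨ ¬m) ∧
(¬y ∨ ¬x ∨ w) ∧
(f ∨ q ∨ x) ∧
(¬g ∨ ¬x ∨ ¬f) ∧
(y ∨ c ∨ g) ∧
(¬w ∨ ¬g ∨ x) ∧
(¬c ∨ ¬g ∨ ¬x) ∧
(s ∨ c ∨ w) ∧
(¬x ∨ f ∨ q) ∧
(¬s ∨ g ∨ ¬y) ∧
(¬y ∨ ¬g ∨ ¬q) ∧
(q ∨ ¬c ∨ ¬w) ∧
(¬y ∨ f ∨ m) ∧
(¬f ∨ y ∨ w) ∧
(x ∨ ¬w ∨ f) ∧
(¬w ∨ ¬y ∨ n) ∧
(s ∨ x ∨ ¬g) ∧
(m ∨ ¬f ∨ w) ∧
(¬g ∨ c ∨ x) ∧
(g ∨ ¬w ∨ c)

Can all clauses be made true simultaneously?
No

No, the formula is not satisfiable.

No assignment of truth values to the variables can make all 40 clauses true simultaneously.

The formula is UNSAT (unsatisfiable).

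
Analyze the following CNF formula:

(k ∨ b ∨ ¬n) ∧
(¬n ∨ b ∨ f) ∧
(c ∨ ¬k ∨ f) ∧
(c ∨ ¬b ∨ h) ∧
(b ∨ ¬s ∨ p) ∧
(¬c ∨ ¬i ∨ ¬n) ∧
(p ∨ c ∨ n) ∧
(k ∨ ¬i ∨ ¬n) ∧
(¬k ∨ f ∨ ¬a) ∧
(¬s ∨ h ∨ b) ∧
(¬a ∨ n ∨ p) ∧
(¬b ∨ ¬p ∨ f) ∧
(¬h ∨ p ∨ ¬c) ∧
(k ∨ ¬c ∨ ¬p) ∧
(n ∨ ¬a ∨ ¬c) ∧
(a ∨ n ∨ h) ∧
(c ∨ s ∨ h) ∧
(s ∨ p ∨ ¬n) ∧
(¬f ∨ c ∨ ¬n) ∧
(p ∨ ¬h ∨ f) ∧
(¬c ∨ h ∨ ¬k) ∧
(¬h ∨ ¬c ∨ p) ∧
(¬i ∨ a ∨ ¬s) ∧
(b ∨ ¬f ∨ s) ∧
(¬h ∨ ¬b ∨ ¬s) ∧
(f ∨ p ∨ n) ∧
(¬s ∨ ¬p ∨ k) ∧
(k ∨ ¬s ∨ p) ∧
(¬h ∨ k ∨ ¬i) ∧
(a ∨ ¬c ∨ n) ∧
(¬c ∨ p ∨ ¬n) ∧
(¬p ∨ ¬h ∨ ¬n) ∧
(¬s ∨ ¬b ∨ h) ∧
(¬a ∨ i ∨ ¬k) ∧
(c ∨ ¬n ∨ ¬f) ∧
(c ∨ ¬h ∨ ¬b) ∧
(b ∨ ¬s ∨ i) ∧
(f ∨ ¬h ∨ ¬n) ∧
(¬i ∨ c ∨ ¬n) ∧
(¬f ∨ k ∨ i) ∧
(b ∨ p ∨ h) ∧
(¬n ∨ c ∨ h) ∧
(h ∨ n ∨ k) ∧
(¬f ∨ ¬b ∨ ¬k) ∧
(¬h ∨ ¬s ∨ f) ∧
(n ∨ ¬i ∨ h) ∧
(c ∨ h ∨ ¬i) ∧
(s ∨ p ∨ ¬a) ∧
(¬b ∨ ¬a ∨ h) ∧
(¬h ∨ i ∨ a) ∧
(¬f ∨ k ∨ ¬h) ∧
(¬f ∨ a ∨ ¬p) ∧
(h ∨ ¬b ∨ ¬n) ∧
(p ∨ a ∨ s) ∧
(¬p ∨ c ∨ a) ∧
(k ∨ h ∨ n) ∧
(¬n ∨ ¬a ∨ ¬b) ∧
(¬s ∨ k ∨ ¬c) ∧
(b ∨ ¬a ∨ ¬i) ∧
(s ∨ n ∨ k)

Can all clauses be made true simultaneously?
No

No, the formula is not satisfiable.

No assignment of truth values to the variables can make all 60 clauses true simultaneously.

The formula is UNSAT (unsatisfiable).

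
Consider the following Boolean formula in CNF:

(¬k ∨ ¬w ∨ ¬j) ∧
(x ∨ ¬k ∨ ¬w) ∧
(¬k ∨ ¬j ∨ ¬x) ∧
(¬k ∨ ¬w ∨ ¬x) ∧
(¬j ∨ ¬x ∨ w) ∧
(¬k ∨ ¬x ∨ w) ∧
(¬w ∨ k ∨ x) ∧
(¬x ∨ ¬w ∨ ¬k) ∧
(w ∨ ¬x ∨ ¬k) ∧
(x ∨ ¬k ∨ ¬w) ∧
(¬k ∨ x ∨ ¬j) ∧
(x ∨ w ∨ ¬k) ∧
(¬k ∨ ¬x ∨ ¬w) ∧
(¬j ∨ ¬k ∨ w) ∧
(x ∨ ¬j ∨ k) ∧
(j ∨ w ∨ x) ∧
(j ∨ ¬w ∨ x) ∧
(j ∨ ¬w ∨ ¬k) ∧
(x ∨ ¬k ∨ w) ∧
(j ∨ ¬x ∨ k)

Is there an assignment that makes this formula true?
Yes

Yes, the formula is satisfiable.

One satisfying assignment is: k=False, w=True, j=True, x=True

Verification: With this assignment, all 20 clauses evaluate to true.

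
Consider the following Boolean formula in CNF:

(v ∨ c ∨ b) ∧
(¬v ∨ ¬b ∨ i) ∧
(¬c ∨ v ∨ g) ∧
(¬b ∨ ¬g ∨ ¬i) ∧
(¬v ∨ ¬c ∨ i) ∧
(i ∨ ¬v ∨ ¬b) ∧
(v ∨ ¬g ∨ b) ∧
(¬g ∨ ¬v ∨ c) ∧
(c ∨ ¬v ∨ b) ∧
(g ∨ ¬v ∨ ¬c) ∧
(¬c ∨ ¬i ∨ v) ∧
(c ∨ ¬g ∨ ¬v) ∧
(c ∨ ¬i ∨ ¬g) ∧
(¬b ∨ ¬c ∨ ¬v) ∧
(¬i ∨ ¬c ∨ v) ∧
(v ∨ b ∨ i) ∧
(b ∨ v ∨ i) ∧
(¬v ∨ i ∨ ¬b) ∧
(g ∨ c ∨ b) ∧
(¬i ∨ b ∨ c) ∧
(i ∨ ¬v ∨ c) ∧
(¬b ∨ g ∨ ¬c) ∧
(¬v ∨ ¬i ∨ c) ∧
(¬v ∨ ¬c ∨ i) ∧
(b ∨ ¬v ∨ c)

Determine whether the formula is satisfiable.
Yes

Yes, the formula is satisfiable.

One satisfying assignment is: v=True, b=False, c=True, g=True, i=True

Verification: With this assignment, all 25 clauses evaluate to true.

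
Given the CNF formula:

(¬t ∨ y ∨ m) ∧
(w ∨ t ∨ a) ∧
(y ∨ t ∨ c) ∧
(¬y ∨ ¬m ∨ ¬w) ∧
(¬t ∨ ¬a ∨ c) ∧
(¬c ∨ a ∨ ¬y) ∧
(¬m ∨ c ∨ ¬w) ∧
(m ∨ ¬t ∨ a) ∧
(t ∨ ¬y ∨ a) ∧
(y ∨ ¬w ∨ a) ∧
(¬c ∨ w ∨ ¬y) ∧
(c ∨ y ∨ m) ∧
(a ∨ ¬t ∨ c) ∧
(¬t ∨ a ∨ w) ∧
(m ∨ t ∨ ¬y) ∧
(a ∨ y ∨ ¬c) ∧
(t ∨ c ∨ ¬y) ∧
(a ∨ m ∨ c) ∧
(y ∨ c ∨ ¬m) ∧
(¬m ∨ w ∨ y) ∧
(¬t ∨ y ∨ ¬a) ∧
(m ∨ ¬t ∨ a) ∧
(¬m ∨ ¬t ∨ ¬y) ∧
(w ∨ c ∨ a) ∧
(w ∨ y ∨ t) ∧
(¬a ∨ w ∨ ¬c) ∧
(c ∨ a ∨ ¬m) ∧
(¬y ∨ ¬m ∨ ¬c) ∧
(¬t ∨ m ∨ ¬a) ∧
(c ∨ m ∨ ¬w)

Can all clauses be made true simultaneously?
Yes

Yes, the formula is satisfiable.

One satisfying assignment is: c=True, y=False, m=False, t=False, w=True, a=True

Verification: With this assignment, all 30 clauses evaluate to true.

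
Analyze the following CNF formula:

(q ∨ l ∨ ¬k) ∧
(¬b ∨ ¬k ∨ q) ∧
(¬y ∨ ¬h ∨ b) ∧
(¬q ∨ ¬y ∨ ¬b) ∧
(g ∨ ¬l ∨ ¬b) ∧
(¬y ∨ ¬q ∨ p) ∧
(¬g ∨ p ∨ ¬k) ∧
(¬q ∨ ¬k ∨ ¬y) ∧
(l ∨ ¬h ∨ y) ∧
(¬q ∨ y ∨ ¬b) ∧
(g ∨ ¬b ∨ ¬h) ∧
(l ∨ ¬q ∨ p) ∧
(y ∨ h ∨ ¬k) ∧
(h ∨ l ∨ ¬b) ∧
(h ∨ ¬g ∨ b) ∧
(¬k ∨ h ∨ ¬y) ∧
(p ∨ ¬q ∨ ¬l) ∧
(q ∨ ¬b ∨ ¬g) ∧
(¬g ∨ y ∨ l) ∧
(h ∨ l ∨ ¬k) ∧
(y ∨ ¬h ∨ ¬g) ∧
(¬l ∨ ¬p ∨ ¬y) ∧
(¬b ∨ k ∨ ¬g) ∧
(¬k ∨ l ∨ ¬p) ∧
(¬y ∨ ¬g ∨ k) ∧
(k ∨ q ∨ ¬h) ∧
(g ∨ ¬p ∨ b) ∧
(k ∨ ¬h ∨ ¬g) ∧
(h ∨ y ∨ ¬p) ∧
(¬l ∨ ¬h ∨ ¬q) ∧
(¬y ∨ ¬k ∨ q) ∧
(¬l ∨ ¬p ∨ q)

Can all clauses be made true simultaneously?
Yes

Yes, the formula is satisfiable.

One satisfying assignment is: p=False, y=False, l=False, g=False, h=False, q=False, b=False, k=False

Verification: With this assignment, all 32 clauses evaluate to true.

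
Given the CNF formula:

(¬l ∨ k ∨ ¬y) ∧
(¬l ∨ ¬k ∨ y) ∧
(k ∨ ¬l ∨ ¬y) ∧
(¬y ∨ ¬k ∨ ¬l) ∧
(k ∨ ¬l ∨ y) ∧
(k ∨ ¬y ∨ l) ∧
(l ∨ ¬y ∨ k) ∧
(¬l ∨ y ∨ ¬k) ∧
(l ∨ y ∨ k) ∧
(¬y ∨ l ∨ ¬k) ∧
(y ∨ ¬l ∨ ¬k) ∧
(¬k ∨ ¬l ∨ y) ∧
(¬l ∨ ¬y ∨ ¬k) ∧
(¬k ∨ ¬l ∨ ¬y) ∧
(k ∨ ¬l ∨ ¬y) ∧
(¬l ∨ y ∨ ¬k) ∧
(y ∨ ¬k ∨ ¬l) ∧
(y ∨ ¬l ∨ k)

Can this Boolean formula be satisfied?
Yes

Yes, the formula is satisfiable.

One satisfying assignment is: k=True, y=False, l=False

Verification: With this assignment, all 18 clauses evaluate to true.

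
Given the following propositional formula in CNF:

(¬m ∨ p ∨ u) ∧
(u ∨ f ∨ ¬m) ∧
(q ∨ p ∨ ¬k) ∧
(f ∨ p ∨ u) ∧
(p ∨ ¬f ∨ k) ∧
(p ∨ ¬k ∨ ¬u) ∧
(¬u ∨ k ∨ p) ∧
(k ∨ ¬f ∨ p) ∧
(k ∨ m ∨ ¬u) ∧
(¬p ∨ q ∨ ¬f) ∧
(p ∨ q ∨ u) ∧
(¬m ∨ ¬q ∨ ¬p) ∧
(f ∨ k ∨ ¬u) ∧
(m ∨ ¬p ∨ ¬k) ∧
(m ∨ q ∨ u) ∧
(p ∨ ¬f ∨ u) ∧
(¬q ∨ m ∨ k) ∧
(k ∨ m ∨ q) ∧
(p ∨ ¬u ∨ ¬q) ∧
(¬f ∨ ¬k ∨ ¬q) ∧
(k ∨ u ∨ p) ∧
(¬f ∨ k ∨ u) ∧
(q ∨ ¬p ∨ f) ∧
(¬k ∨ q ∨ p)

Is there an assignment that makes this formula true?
No

No, the formula is not satisfiable.

No assignment of truth values to the variables can make all 24 clauses true simultaneously.

The formula is UNSAT (unsatisfiable).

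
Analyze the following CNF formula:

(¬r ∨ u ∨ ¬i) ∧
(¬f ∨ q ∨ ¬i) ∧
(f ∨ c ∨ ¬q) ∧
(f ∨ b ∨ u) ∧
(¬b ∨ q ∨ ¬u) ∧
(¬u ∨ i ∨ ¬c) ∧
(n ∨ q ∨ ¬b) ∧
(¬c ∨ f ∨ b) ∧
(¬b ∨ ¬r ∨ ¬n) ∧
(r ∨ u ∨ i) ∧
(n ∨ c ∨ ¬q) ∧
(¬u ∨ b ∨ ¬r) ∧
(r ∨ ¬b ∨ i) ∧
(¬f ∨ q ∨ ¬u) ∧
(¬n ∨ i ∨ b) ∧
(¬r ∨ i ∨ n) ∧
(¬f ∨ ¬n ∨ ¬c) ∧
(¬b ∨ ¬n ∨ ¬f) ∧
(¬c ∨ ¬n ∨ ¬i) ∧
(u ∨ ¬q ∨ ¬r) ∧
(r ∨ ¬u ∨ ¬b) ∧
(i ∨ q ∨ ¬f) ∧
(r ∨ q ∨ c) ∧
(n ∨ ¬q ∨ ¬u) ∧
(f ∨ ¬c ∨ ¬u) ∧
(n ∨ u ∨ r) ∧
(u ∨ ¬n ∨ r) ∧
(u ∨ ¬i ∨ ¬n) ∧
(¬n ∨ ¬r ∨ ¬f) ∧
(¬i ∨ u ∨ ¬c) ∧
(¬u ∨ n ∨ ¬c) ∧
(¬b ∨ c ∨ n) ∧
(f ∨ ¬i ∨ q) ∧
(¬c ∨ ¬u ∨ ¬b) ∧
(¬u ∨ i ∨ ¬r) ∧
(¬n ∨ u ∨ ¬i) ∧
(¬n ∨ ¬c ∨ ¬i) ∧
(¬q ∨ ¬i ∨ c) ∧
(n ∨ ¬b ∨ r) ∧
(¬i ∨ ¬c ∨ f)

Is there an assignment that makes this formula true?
No

No, the formula is not satisfiable.

No assignment of truth values to the variables can make all 40 clauses true simultaneously.

The formula is UNSAT (unsatisfiable).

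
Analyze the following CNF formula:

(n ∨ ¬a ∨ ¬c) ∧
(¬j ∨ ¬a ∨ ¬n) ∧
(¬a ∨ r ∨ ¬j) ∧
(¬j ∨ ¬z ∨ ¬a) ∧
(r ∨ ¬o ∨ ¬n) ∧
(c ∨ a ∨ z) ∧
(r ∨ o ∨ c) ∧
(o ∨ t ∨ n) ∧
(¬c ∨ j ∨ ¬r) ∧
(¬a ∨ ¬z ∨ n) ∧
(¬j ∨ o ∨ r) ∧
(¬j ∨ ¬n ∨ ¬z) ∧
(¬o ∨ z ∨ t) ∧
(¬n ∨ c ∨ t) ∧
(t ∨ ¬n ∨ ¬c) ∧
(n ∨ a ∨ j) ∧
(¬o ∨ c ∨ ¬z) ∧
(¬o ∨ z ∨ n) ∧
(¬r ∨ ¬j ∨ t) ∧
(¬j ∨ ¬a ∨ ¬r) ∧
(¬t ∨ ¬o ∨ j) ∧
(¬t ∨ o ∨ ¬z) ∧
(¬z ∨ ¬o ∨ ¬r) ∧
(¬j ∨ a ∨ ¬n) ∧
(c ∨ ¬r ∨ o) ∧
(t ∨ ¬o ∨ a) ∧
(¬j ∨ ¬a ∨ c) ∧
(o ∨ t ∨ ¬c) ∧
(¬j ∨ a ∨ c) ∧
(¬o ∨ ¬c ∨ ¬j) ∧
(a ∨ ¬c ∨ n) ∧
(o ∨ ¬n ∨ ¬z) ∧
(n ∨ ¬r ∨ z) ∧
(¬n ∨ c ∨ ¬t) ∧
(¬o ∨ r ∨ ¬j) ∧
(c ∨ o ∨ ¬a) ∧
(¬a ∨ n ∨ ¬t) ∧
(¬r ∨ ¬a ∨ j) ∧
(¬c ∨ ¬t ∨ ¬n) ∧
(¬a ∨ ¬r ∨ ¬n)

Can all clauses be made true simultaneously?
No

No, the formula is not satisfiable.

No assignment of truth values to the variables can make all 40 clauses true simultaneously.

The formula is UNSAT (unsatisfiable).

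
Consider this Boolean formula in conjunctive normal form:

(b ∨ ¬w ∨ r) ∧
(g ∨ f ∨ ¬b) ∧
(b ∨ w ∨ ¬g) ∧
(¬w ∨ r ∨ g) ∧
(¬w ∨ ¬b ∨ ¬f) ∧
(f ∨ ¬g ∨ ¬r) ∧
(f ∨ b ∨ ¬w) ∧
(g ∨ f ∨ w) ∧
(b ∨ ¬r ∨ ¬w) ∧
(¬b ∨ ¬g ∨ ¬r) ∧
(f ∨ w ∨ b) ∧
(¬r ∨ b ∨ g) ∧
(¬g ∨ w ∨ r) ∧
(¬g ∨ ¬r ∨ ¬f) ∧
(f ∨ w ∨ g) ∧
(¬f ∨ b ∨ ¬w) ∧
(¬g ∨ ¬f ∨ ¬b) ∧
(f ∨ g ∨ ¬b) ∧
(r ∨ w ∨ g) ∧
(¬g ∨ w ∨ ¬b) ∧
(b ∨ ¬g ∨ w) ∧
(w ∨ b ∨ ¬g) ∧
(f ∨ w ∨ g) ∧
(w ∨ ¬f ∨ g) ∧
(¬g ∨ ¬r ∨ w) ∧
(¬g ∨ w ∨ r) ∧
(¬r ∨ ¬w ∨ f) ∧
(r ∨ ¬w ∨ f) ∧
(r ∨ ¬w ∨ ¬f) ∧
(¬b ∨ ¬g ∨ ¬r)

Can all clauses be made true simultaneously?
No

No, the formula is not satisfiable.

No assignment of truth values to the variables can make all 30 clauses true simultaneously.

The formula is UNSAT (unsatisfiable).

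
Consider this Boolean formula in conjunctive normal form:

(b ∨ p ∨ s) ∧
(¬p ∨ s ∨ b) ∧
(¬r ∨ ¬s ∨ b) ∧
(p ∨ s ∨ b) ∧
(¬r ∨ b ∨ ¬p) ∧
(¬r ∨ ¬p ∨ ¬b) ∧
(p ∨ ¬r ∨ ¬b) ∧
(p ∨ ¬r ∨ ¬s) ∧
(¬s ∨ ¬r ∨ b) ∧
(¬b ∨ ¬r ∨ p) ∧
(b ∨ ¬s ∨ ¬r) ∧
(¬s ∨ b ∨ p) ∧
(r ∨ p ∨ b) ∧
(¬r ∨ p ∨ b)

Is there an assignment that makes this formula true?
Yes

Yes, the formula is satisfiable.

One satisfying assignment is: s=False, r=False, p=False, b=True

Verification: With this assignment, all 14 clauses evaluate to true.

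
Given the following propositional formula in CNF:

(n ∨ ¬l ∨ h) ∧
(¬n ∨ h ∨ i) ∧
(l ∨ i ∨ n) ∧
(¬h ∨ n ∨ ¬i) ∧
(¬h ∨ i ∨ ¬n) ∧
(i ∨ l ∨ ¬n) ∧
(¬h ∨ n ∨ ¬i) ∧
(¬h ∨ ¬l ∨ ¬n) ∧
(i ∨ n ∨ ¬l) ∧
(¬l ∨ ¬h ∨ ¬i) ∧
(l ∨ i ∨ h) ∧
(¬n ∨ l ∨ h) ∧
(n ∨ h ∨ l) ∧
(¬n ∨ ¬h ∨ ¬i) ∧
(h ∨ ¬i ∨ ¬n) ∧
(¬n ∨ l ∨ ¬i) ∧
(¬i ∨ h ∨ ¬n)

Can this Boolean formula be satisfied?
No

No, the formula is not satisfiable.

No assignment of truth values to the variables can make all 17 clauses true simultaneously.

The formula is UNSAT (unsatisfiable).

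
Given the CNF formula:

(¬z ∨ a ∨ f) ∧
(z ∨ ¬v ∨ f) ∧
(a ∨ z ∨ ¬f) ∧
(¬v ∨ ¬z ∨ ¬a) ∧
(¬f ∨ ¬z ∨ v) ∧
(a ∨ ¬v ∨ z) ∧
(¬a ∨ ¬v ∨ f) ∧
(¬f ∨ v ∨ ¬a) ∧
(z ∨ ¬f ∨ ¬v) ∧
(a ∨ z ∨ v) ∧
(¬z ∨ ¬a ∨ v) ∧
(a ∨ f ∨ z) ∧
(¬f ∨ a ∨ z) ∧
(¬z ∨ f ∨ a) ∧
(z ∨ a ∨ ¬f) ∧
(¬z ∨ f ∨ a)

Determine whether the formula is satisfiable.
Yes

Yes, the formula is satisfiable.

One satisfying assignment is: f=False, a=True, z=False, v=False

Verification: With this assignment, all 16 clauses evaluate to true.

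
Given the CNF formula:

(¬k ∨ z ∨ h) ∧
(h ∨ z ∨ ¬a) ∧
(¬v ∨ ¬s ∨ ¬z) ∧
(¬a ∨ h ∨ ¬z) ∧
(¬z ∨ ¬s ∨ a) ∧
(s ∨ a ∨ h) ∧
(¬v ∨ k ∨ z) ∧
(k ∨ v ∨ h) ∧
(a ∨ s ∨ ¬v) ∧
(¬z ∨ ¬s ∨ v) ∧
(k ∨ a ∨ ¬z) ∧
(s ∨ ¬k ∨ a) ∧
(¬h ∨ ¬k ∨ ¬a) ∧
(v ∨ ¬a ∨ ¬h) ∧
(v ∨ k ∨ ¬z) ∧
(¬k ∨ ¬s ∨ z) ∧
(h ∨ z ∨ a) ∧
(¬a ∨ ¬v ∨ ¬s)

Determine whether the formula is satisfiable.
Yes

Yes, the formula is satisfiable.

One satisfying assignment is: a=False, v=False, k=False, h=True, s=False, z=False

Verification: With this assignment, all 18 clauses evaluate to true.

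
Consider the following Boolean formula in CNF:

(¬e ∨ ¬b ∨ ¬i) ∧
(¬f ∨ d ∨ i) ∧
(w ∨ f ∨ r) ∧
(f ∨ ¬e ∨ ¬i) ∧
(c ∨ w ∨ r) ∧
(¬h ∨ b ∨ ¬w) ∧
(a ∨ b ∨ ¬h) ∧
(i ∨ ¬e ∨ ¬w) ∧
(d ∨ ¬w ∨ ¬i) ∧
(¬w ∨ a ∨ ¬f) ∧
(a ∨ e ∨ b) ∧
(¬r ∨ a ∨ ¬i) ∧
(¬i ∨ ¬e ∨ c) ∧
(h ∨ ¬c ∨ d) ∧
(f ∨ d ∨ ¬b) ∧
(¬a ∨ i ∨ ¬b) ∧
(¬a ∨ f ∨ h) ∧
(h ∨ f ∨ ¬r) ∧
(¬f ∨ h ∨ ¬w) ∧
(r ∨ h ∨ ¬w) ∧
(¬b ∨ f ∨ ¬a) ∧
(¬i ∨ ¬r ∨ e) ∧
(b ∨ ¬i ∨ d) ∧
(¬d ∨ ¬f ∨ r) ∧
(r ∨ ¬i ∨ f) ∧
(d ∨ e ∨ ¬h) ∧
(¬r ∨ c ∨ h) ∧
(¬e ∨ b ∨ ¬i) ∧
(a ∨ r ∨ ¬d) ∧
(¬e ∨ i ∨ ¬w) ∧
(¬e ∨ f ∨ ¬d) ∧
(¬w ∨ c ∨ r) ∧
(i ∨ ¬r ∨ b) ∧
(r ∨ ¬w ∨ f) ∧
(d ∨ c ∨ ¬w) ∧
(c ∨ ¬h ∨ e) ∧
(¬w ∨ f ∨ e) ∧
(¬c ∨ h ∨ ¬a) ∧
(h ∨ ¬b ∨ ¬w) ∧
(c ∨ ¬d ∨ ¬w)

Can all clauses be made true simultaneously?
Yes

Yes, the formula is satisfiable.

One satisfying assignment is: w=False, r=True, i=False, h=True, c=False, a=False, e=True, b=True, d=True, f=True

Verification: With this assignment, all 40 clauses evaluate to true.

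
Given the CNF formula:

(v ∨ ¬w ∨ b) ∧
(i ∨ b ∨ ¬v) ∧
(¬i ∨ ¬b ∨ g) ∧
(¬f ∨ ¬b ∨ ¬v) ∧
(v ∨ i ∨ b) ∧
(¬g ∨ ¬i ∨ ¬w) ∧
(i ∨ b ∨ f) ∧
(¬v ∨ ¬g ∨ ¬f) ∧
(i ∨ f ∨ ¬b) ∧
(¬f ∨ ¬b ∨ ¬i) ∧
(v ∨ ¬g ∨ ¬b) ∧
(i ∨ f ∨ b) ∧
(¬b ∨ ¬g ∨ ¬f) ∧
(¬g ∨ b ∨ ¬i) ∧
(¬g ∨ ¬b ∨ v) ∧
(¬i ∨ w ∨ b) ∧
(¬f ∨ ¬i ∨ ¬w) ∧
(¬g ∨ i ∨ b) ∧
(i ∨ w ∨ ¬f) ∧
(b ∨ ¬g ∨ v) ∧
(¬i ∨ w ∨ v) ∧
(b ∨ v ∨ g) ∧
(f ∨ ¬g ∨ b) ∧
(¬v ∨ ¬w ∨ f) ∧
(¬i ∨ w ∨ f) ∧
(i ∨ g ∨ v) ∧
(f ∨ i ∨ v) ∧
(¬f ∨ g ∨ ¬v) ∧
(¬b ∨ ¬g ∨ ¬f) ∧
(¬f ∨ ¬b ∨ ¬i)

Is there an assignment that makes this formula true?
No

No, the formula is not satisfiable.

No assignment of truth values to the variables can make all 30 clauses true simultaneously.

The formula is UNSAT (unsatisfiable).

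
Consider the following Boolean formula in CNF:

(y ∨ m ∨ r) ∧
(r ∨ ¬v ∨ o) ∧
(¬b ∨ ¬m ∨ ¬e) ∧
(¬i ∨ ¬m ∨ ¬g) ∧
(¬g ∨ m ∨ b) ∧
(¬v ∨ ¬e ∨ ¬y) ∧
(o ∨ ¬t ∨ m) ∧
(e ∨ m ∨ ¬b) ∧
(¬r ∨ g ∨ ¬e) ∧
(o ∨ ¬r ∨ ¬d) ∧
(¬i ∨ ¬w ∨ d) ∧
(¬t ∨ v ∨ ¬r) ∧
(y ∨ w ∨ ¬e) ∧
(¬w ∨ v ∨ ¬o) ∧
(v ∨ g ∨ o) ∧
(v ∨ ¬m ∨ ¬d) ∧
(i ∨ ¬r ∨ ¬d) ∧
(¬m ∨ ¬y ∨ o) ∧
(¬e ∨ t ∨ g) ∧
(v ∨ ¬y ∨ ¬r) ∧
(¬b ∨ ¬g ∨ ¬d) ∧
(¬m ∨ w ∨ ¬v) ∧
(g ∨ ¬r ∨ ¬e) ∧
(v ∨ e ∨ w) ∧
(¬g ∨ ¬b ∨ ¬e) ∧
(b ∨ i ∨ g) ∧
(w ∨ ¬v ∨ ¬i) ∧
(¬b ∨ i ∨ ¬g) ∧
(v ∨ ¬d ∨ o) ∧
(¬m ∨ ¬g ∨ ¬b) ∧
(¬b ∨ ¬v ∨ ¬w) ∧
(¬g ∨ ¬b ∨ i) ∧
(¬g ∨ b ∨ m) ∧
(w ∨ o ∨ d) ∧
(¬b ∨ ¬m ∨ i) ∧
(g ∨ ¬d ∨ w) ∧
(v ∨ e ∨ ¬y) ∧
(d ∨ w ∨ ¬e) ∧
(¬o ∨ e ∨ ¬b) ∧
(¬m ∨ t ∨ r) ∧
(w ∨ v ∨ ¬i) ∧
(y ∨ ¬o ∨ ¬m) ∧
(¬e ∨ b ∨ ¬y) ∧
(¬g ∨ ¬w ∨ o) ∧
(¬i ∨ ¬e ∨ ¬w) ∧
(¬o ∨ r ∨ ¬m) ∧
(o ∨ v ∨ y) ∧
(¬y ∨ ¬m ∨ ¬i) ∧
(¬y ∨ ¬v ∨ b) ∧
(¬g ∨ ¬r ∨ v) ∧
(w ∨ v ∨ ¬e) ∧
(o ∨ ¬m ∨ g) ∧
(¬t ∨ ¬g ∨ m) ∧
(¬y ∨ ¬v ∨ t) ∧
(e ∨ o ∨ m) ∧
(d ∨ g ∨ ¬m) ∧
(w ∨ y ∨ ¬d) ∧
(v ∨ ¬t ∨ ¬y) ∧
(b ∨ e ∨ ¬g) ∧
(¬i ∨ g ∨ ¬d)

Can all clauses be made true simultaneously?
No

No, the formula is not satisfiable.

No assignment of truth values to the variables can make all 60 clauses true simultaneously.

The formula is UNSAT (unsatisfiable).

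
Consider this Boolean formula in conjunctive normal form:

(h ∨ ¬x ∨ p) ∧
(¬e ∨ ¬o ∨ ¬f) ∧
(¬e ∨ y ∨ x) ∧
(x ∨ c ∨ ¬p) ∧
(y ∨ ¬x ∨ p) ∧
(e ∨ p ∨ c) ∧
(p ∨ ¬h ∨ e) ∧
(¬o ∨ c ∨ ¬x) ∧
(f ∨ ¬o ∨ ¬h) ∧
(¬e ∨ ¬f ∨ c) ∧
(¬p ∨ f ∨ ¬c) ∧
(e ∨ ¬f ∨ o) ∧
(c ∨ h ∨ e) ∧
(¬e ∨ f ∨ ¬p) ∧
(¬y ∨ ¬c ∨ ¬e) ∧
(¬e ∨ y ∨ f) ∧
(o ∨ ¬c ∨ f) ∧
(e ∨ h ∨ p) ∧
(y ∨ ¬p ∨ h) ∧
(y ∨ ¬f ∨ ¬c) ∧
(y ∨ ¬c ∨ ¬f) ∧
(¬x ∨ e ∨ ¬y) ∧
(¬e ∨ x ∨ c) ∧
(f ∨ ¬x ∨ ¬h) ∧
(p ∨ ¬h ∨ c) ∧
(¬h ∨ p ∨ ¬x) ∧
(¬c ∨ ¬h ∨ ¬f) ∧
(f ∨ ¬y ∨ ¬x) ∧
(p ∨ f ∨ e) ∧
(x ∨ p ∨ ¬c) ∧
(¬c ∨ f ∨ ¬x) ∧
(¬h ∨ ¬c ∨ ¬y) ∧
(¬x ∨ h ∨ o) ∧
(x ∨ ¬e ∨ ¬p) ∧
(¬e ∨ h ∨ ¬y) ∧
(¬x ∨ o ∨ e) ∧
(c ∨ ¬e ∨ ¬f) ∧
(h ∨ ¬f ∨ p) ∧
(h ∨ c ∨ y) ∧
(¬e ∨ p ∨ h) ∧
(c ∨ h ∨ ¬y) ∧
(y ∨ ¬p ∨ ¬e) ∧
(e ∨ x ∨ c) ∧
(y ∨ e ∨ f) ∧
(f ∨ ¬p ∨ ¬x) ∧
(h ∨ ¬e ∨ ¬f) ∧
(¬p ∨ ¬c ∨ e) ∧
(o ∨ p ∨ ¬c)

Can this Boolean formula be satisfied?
No

No, the formula is not satisfiable.

No assignment of truth values to the variables can make all 48 clauses true simultaneously.

The formula is UNSAT (unsatisfiable).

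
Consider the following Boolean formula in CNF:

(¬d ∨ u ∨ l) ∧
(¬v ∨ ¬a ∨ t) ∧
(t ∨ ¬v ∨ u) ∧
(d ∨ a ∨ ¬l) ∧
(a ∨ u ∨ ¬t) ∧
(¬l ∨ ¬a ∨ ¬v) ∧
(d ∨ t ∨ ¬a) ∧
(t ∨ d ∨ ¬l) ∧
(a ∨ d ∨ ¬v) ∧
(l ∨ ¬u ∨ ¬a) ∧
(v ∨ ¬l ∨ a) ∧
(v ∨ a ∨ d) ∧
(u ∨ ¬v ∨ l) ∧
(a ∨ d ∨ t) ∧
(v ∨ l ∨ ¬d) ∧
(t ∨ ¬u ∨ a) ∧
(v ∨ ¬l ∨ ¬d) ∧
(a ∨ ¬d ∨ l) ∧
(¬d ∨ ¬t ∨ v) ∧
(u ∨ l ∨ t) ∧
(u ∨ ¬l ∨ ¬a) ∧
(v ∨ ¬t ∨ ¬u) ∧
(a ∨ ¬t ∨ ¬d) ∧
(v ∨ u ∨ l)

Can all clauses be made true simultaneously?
No

No, the formula is not satisfiable.

No assignment of truth values to the variables can make all 24 clauses true simultaneously.

The formula is UNSAT (unsatisfiable).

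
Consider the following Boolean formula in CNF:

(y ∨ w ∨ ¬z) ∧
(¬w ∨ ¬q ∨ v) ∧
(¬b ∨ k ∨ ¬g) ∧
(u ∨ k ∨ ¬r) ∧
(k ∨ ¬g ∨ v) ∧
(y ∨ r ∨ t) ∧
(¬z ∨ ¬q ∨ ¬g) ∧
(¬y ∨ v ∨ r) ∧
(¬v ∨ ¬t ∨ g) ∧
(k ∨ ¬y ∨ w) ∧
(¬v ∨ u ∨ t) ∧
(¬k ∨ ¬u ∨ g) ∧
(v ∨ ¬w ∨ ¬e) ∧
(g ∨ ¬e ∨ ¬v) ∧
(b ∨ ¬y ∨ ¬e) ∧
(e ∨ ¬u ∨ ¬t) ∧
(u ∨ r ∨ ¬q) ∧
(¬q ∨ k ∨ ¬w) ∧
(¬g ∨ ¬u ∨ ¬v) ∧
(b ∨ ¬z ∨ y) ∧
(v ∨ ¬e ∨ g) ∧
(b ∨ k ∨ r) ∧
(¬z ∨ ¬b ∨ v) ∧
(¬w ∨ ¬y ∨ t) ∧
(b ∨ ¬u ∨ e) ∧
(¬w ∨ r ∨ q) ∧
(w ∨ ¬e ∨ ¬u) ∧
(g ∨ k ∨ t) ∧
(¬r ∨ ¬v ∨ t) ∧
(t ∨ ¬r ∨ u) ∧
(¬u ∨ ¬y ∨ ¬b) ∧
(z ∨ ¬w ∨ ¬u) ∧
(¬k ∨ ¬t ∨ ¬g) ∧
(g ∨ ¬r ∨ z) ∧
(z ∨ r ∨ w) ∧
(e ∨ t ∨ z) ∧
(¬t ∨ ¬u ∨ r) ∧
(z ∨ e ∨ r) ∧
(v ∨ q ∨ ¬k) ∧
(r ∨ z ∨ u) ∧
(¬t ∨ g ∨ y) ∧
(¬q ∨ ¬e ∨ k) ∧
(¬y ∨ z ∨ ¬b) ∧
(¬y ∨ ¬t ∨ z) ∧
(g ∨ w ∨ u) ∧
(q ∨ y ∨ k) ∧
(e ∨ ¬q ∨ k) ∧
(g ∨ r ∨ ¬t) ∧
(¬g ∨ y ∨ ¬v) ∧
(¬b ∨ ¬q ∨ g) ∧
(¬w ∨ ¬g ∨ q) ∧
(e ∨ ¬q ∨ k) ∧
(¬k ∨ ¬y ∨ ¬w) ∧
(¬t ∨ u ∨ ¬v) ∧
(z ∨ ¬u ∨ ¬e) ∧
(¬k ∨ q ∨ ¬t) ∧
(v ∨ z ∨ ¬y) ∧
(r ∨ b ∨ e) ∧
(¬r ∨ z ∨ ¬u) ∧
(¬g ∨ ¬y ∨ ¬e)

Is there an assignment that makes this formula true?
No

No, the formula is not satisfiable.

No assignment of truth values to the variables can make all 60 clauses true simultaneously.

The formula is UNSAT (unsatisfiable).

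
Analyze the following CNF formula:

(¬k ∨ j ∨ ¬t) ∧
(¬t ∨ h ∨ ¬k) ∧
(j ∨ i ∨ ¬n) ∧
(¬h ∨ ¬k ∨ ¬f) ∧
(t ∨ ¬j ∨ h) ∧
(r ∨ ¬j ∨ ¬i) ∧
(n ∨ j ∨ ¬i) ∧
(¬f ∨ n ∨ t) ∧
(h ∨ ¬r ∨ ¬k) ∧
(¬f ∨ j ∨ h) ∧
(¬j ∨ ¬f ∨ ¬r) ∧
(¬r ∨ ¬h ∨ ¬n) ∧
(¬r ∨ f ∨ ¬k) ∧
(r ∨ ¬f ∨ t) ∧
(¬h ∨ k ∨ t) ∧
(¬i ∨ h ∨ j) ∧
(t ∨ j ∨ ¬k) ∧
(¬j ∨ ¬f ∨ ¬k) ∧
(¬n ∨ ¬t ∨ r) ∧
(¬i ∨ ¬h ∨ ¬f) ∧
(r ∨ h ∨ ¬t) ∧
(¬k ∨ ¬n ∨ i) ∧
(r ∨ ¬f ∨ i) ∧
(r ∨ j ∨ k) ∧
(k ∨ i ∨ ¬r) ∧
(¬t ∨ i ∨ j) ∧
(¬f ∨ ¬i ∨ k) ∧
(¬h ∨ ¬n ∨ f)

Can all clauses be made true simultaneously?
Yes

Yes, the formula is satisfiable.

One satisfying assignment is: h=True, t=False, r=False, i=False, f=False, j=True, k=True, n=False

Verification: With this assignment, all 28 clauses evaluate to true.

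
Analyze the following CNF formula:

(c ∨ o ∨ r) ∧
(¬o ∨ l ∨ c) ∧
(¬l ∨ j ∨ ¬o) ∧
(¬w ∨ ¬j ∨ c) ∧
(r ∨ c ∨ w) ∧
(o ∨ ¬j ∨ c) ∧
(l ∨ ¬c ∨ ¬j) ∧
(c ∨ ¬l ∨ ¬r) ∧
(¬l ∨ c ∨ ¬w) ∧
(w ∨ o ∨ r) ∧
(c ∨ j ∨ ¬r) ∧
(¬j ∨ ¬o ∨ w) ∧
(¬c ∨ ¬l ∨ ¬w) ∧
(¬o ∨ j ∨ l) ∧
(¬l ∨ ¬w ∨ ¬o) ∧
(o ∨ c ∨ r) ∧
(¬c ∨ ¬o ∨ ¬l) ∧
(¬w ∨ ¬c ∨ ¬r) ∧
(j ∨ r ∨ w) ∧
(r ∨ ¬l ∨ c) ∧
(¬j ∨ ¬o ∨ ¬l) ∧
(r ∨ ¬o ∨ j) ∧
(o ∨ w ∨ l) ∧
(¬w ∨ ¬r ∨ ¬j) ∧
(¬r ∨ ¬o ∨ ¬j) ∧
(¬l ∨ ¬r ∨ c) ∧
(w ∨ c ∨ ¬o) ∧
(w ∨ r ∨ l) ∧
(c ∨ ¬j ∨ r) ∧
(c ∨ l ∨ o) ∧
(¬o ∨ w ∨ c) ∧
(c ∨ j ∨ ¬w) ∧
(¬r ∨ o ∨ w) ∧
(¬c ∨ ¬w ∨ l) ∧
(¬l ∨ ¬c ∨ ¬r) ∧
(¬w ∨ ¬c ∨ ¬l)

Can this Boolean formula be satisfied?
No

No, the formula is not satisfiable.

No assignment of truth values to the variables can make all 36 clauses true simultaneously.

The formula is UNSAT (unsatisfiable).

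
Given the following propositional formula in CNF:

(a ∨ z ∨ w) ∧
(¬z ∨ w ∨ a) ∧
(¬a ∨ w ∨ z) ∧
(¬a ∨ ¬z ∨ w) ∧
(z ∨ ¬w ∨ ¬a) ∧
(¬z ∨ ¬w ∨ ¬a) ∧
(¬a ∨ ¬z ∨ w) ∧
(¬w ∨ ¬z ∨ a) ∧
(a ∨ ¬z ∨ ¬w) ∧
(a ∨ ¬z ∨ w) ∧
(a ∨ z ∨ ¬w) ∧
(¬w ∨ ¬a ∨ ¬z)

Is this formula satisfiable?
No

No, the formula is not satisfiable.

No assignment of truth values to the variables can make all 12 clauses true simultaneously.

The formula is UNSAT (unsatisfiable).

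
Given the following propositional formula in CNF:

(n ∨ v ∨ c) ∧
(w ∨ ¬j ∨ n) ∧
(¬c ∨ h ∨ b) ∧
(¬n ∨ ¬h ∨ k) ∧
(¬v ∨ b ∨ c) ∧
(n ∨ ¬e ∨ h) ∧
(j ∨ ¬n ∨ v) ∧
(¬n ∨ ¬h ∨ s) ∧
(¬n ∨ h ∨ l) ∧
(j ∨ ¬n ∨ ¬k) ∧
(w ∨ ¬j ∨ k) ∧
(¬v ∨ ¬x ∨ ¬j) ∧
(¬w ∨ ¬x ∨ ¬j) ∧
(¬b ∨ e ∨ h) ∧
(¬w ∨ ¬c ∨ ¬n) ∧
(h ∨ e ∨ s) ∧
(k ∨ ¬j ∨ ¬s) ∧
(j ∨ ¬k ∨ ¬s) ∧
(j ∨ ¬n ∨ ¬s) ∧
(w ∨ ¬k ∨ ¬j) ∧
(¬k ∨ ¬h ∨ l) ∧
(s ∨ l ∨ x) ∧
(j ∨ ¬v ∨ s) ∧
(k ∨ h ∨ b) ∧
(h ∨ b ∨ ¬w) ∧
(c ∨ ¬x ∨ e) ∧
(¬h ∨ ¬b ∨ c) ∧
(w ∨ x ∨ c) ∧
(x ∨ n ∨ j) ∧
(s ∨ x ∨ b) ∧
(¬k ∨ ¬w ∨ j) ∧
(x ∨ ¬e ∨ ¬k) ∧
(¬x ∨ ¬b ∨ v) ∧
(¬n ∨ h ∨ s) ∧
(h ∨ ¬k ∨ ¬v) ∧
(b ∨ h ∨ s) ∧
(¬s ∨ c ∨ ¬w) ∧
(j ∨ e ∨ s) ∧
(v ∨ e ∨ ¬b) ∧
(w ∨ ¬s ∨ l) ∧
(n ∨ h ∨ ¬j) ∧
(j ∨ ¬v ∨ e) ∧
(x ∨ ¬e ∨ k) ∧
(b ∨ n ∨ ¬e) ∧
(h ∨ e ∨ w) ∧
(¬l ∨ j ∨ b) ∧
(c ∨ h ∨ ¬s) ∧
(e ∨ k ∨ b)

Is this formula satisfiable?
Yes

Yes, the formula is satisfiable.

One satisfying assignment is: b=True, h=True, s=False, w=True, n=False, l=True, c=True, e=False, x=False, v=True, k=False, j=True

Verification: With this assignment, all 48 clauses evaluate to true.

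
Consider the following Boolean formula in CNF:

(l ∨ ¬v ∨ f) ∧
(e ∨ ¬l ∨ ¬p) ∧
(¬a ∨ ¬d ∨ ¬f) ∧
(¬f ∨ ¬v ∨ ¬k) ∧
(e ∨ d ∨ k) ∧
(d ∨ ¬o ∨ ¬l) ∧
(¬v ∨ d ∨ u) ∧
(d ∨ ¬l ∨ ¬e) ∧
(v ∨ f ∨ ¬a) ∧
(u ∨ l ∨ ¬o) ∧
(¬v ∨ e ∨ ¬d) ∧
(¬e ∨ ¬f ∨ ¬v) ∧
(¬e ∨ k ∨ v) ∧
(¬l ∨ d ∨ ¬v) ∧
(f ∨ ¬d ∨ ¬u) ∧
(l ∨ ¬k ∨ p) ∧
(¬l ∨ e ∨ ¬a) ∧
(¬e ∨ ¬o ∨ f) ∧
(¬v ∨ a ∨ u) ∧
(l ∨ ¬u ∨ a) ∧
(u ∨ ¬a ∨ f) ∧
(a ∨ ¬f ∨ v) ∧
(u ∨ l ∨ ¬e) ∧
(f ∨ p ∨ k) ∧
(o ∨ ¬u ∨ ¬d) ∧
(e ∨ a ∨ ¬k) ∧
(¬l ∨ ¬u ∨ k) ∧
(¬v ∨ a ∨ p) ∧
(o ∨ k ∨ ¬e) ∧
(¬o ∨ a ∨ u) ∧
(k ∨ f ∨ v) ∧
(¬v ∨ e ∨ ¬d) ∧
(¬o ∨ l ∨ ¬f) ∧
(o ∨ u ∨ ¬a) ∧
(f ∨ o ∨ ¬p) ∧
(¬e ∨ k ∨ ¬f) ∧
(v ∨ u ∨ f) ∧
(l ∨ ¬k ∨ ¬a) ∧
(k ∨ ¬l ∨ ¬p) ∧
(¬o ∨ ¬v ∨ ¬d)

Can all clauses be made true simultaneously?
No

No, the formula is not satisfiable.

No assignment of truth values to the variables can make all 40 clauses true simultaneously.

The formula is UNSAT (unsatisfiable).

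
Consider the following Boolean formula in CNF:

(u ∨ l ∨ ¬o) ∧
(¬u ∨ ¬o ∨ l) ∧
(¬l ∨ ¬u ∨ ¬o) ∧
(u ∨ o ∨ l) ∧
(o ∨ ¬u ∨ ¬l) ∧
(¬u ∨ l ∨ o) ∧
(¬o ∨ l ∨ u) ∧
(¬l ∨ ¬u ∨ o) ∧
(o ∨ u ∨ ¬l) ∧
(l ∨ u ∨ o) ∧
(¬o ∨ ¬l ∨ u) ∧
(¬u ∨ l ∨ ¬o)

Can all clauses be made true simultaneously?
No

No, the formula is not satisfiable.

No assignment of truth values to the variables can make all 12 clauses true simultaneously.

The formula is UNSAT (unsatisfiable).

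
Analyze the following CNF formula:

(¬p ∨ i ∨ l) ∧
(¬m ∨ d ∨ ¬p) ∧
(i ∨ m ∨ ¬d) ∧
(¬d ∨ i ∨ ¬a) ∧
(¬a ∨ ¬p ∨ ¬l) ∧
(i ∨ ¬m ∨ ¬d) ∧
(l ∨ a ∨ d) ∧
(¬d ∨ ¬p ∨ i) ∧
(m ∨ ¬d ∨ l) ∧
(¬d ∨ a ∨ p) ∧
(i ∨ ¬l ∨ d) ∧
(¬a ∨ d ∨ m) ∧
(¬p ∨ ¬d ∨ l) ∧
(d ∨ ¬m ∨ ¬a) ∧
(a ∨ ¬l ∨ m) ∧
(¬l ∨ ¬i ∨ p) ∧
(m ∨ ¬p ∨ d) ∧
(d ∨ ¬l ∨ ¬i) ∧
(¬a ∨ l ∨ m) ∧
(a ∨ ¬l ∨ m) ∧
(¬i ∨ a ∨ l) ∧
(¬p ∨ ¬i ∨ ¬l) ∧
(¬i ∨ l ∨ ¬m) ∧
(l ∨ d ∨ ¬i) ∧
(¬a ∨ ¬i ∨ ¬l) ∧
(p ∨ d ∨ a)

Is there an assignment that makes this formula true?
No

No, the formula is not satisfiable.

No assignment of truth values to the variables can make all 26 clauses true simultaneously.

The formula is UNSAT (unsatisfiable).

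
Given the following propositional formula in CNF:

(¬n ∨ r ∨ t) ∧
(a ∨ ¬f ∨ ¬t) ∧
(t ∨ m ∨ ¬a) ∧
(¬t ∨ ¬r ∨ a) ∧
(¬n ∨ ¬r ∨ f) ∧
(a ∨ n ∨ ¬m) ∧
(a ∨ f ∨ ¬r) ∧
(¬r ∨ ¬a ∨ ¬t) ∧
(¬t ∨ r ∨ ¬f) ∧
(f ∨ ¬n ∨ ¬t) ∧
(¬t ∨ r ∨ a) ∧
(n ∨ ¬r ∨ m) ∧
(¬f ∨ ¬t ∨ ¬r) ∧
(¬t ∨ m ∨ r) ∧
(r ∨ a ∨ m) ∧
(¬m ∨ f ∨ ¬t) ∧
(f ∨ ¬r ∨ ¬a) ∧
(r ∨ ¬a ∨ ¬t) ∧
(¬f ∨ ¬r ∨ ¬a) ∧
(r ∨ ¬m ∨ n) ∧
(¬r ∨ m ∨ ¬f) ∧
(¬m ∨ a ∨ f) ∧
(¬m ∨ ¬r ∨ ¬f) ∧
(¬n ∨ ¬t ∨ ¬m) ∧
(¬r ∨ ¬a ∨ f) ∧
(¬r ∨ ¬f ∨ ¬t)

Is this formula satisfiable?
No

No, the formula is not satisfiable.

No assignment of truth values to the variables can make all 26 clauses true simultaneously.

The formula is UNSAT (unsatisfiable).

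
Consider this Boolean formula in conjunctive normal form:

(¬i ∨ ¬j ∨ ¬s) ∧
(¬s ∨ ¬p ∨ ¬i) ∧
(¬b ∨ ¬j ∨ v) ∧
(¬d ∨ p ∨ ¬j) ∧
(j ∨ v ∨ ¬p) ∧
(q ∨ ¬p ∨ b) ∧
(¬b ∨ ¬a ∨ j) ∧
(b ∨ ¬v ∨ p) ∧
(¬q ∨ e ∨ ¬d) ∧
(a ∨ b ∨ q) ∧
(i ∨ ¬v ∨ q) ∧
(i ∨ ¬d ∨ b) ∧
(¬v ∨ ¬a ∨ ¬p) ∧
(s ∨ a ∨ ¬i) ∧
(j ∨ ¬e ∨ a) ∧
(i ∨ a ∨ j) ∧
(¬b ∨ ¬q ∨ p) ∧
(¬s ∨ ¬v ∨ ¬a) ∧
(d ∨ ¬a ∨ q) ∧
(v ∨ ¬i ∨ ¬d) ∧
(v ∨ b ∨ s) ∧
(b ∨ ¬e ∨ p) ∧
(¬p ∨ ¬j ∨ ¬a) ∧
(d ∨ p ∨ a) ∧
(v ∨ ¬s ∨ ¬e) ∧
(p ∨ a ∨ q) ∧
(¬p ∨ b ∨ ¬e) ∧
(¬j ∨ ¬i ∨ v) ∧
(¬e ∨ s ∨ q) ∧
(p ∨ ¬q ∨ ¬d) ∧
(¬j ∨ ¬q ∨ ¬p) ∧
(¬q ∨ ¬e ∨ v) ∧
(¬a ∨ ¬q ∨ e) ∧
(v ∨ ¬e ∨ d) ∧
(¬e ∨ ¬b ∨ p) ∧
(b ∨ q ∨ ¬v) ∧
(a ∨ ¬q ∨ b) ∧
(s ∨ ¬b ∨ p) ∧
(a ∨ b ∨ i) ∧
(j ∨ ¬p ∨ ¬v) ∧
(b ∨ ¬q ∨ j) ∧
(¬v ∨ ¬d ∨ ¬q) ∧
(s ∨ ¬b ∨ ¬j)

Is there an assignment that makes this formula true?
No

No, the formula is not satisfiable.

No assignment of truth values to the variables can make all 43 clauses true simultaneously.

The formula is UNSAT (unsatisfiable).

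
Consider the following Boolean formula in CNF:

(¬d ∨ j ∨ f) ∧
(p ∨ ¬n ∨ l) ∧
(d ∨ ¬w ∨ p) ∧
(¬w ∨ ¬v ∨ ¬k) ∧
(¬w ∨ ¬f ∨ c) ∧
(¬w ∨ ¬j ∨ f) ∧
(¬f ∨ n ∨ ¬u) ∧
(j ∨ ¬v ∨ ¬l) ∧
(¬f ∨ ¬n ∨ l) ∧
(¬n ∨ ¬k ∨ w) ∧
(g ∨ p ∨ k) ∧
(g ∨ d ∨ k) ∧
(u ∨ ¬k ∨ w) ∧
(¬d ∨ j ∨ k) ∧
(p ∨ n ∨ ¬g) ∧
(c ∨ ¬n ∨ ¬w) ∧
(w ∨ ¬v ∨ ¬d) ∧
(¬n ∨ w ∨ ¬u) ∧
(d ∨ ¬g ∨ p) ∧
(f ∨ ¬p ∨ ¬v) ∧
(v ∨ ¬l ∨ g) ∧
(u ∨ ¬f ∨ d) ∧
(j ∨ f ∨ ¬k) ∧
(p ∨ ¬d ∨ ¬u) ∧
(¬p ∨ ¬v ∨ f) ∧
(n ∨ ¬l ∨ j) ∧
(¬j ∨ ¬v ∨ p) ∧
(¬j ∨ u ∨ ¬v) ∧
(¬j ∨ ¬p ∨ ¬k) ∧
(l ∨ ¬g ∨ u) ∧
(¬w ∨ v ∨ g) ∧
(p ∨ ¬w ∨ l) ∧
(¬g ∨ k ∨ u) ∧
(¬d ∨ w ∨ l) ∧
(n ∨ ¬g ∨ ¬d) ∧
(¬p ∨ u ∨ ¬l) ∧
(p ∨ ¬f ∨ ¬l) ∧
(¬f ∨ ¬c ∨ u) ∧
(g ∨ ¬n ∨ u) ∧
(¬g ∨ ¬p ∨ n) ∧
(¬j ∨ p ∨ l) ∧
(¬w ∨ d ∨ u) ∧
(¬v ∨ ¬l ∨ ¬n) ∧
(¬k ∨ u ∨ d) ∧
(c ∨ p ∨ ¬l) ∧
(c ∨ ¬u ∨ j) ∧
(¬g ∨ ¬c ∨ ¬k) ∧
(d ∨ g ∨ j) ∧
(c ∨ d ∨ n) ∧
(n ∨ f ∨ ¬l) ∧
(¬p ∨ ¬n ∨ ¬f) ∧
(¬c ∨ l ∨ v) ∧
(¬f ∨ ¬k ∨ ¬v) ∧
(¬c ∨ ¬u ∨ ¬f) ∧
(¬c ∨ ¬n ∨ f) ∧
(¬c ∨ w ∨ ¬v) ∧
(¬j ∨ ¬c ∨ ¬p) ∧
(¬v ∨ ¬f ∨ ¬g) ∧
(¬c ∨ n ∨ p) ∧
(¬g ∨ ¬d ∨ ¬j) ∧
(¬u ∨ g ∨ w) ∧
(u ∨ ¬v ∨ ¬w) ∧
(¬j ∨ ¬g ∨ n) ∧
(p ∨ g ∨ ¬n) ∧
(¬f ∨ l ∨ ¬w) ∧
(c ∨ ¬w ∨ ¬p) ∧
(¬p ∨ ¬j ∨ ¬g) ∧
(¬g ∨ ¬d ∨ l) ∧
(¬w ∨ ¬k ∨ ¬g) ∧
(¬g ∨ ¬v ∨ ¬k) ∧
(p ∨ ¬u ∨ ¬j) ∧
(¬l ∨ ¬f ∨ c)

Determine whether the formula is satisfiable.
No

No, the formula is not satisfiable.

No assignment of truth values to the variables can make all 72 clauses true simultaneously.

The formula is UNSAT (unsatisfiable).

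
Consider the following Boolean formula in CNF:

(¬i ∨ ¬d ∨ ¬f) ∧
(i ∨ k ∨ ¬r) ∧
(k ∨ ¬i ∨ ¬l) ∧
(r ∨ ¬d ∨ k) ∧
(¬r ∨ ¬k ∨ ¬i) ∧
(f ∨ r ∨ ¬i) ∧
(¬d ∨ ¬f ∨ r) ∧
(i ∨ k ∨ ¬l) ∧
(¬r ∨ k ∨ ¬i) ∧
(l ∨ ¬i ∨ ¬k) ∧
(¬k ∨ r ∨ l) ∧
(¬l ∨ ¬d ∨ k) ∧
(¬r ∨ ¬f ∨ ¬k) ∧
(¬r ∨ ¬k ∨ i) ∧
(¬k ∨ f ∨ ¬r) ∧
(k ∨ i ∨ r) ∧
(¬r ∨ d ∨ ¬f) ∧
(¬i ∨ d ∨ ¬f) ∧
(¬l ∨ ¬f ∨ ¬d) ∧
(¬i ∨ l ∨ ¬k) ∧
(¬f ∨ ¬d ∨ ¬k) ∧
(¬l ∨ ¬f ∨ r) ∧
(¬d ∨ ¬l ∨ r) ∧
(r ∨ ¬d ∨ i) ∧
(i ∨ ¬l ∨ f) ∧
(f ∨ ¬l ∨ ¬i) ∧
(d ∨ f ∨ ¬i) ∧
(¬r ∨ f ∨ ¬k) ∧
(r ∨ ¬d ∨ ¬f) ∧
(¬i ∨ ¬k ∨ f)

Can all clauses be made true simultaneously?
No

No, the formula is not satisfiable.

No assignment of truth values to the variables can make all 30 clauses true simultaneously.

The formula is UNSAT (unsatisfiable).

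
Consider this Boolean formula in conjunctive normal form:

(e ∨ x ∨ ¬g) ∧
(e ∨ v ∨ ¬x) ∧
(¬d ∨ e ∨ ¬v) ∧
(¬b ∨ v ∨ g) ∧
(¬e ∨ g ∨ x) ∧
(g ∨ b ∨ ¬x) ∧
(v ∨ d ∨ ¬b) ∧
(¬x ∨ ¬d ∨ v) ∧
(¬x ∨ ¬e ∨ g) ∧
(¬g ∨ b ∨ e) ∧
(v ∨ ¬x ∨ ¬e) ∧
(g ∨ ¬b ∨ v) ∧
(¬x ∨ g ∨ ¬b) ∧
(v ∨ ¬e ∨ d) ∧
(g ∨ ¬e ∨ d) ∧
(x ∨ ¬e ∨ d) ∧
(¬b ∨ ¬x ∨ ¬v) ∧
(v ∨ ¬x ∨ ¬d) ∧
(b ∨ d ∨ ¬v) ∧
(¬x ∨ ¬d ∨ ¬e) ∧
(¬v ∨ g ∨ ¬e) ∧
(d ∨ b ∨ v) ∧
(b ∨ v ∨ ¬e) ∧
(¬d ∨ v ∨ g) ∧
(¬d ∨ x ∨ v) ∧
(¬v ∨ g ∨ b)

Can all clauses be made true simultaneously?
Yes

Yes, the formula is satisfiable.

One satisfying assignment is: d=False, g=False, x=False, b=True, e=False, v=True

Verification: With this assignment, all 26 clauses evaluate to true.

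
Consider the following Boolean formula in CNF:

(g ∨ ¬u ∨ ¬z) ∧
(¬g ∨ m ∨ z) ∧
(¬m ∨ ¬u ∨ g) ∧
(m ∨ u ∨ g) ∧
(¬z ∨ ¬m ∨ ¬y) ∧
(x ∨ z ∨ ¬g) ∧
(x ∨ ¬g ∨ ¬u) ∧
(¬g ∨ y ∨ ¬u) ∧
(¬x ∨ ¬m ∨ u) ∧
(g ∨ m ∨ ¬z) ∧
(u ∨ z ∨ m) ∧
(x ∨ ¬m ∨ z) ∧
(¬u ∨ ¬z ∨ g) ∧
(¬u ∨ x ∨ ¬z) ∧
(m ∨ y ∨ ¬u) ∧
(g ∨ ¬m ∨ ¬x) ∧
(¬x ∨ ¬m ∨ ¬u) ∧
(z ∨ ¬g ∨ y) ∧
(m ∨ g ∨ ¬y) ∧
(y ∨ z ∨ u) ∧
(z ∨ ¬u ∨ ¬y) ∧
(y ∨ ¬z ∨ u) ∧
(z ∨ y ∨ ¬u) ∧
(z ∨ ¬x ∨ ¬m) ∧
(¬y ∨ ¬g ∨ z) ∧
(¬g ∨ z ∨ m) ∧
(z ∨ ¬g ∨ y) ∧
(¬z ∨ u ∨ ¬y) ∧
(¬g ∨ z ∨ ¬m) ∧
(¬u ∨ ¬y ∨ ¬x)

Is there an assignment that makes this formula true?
No

No, the formula is not satisfiable.

No assignment of truth values to the variables can make all 30 clauses true simultaneously.

The formula is UNSAT (unsatisfiable).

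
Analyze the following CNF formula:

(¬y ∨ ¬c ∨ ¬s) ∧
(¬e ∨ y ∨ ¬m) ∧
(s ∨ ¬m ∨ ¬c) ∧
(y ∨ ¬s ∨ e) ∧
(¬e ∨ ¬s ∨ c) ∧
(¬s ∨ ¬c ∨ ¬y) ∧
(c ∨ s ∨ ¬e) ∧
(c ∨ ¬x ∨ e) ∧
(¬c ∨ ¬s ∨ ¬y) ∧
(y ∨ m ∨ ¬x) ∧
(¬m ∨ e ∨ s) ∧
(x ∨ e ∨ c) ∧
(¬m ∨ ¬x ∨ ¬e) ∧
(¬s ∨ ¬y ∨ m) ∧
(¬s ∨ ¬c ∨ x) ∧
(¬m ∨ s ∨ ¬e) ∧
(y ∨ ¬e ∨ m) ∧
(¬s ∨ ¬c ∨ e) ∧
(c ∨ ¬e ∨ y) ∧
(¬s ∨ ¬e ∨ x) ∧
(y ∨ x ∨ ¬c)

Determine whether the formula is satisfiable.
Yes

Yes, the formula is satisfiable.

One satisfying assignment is: c=True, e=False, s=False, m=False, y=True, x=False

Verification: With this assignment, all 21 clauses evaluate to true.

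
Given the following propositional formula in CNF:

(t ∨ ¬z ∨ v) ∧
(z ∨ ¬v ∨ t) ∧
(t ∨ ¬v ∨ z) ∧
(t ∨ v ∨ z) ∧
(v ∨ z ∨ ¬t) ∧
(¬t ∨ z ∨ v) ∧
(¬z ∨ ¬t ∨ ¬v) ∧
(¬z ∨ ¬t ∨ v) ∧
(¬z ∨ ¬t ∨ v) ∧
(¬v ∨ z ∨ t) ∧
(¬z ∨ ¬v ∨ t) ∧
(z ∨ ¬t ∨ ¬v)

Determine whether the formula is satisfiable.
No

No, the formula is not satisfiable.

No assignment of truth values to the variables can make all 12 clauses true simultaneously.

The formula is UNSAT (unsatisfiable).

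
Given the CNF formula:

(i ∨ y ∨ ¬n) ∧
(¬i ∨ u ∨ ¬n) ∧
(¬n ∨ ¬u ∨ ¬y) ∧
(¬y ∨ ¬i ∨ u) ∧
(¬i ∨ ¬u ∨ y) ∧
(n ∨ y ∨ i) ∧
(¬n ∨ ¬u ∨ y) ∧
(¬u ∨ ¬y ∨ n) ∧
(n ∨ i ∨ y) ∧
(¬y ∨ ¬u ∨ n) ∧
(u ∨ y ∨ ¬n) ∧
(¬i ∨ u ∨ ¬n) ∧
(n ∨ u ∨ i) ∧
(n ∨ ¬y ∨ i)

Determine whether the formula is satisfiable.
Yes

Yes, the formula is satisfiable.

One satisfying assignment is: n=False, u=False, y=False, i=True

Verification: With this assignment, all 14 clauses evaluate to true.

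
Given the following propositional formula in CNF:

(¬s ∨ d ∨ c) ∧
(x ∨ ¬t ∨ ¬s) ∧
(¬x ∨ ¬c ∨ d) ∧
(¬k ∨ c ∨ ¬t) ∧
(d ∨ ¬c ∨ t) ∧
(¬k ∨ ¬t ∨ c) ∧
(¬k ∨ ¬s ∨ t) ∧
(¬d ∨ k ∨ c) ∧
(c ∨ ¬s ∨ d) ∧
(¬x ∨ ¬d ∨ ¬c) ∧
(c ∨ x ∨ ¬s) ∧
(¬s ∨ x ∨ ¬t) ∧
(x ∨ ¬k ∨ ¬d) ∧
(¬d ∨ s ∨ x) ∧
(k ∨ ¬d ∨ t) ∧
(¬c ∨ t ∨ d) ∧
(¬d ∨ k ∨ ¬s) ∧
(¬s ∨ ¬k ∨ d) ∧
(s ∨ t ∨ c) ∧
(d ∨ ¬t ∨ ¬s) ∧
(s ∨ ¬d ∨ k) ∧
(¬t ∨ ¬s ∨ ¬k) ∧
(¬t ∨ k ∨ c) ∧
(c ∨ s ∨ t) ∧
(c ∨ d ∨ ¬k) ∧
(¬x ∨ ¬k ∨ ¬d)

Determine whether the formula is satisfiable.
Yes

Yes, the formula is satisfiable.

One satisfying assignment is: t=True, c=True, d=False, s=False, x=False, k=False

Verification: With this assignment, all 26 clauses evaluate to true.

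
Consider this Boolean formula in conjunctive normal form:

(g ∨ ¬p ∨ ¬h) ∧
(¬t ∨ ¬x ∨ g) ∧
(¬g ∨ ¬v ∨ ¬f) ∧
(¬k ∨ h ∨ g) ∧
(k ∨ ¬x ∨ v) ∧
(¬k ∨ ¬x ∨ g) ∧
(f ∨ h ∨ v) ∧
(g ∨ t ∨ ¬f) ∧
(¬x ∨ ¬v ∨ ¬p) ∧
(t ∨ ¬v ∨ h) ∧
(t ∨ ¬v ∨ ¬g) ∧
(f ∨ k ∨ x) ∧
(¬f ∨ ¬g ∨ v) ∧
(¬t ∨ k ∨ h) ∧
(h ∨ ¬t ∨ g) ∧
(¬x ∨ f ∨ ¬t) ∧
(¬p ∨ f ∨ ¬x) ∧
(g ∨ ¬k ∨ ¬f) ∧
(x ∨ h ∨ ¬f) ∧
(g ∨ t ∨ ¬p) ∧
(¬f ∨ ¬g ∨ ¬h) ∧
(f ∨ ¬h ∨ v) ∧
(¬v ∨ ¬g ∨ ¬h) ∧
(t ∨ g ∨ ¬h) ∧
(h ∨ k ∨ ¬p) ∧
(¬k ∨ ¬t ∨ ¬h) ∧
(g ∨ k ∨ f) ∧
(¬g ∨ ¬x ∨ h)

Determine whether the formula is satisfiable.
Yes

Yes, the formula is satisfiable.

One satisfying assignment is: g=True, p=True, f=False, v=True, x=False, h=False, k=True, t=True

Verification: With this assignment, all 28 clauses evaluate to true.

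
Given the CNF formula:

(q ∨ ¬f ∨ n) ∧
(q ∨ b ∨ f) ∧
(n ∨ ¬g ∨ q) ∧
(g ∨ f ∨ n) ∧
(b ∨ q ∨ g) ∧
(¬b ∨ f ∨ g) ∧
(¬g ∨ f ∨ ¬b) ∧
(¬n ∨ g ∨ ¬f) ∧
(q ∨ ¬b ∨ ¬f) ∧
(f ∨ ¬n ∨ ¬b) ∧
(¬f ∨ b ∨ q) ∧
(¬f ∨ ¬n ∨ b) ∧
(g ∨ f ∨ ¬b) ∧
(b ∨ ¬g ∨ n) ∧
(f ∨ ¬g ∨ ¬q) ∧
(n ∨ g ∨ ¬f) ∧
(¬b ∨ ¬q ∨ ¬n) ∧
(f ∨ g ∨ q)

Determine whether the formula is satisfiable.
Yes

Yes, the formula is satisfiable.

One satisfying assignment is: g=True, f=True, n=False, b=True, q=True

Verification: With this assignment, all 18 clauses evaluate to true.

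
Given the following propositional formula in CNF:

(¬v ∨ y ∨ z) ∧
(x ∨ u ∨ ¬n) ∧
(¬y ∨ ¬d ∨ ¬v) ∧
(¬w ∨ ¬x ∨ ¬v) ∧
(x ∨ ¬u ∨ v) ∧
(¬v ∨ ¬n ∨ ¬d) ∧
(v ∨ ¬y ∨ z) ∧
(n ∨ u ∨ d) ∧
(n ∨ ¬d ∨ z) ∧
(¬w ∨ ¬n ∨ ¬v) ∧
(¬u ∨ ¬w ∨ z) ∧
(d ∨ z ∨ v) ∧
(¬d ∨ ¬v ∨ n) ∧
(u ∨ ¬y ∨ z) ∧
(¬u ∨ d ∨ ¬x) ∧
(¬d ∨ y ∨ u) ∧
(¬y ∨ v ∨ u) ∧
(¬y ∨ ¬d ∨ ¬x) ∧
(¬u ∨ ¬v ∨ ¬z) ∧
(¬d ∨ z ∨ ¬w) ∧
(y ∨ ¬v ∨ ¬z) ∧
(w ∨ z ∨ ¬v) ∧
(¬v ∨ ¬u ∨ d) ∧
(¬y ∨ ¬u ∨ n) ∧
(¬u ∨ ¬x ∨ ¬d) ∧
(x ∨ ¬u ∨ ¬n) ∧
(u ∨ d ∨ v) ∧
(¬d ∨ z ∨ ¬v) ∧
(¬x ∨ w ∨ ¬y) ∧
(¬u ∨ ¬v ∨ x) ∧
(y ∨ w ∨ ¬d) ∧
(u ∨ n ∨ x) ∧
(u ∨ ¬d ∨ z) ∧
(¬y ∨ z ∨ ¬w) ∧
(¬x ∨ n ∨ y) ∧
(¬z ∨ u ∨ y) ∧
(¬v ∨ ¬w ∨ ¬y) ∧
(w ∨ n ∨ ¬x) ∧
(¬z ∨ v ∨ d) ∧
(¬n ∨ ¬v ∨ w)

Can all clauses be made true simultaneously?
No

No, the formula is not satisfiable.

No assignment of truth values to the variables can make all 40 clauses true simultaneously.

The formula is UNSAT (unsatisfiable).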